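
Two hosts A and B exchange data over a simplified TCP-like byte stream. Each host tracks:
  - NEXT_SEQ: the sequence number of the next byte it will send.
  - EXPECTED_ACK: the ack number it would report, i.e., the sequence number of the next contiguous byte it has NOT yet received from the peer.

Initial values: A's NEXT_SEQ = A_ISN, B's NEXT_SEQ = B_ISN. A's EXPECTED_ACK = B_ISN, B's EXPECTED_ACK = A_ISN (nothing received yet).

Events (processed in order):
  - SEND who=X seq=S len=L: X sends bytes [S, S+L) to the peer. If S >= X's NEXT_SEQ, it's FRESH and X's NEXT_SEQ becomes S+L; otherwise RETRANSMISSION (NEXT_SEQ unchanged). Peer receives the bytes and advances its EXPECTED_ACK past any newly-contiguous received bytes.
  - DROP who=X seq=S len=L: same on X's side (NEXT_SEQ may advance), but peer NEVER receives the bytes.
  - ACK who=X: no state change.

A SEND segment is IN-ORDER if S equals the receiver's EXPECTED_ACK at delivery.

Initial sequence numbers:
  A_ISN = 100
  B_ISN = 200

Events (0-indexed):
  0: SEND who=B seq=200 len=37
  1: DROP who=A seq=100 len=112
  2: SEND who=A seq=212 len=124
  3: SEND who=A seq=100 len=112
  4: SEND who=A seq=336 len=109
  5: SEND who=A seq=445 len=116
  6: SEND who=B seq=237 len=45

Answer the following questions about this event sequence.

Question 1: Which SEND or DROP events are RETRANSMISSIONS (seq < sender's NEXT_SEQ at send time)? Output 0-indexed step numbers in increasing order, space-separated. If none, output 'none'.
Step 0: SEND seq=200 -> fresh
Step 1: DROP seq=100 -> fresh
Step 2: SEND seq=212 -> fresh
Step 3: SEND seq=100 -> retransmit
Step 4: SEND seq=336 -> fresh
Step 5: SEND seq=445 -> fresh
Step 6: SEND seq=237 -> fresh

Answer: 3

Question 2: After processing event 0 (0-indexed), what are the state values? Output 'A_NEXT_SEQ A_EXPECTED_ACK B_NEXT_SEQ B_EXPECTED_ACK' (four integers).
After event 0: A_seq=100 A_ack=237 B_seq=237 B_ack=100

100 237 237 100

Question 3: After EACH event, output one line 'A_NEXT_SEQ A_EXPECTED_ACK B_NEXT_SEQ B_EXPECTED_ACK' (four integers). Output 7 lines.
100 237 237 100
212 237 237 100
336 237 237 100
336 237 237 336
445 237 237 445
561 237 237 561
561 282 282 561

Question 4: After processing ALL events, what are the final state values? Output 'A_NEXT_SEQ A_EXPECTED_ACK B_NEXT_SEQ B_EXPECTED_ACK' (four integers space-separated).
After event 0: A_seq=100 A_ack=237 B_seq=237 B_ack=100
After event 1: A_seq=212 A_ack=237 B_seq=237 B_ack=100
After event 2: A_seq=336 A_ack=237 B_seq=237 B_ack=100
After event 3: A_seq=336 A_ack=237 B_seq=237 B_ack=336
After event 4: A_seq=445 A_ack=237 B_seq=237 B_ack=445
After event 5: A_seq=561 A_ack=237 B_seq=237 B_ack=561
After event 6: A_seq=561 A_ack=282 B_seq=282 B_ack=561

Answer: 561 282 282 561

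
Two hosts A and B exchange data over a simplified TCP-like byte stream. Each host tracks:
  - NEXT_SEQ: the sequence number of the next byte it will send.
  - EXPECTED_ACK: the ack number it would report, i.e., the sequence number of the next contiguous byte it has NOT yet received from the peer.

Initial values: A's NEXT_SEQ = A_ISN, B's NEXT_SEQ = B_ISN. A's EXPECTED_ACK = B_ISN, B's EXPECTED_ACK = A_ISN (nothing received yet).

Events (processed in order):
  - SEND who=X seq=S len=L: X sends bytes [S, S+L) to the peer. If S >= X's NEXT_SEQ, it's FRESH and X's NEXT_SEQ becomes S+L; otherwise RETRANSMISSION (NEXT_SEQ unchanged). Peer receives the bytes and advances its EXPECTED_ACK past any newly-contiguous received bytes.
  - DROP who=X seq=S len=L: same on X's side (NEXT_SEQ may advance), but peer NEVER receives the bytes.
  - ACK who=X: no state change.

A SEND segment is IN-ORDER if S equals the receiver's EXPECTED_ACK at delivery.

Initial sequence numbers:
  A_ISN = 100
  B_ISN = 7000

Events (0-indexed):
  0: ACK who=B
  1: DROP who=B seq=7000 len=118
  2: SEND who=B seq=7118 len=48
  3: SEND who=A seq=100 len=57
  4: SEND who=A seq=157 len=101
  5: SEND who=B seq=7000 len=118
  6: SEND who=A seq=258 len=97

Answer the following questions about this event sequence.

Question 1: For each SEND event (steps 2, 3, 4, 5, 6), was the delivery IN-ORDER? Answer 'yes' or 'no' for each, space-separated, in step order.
Answer: no yes yes yes yes

Derivation:
Step 2: SEND seq=7118 -> out-of-order
Step 3: SEND seq=100 -> in-order
Step 4: SEND seq=157 -> in-order
Step 5: SEND seq=7000 -> in-order
Step 6: SEND seq=258 -> in-order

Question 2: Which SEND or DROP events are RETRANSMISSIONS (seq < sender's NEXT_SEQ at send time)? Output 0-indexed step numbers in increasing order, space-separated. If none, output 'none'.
Step 1: DROP seq=7000 -> fresh
Step 2: SEND seq=7118 -> fresh
Step 3: SEND seq=100 -> fresh
Step 4: SEND seq=157 -> fresh
Step 5: SEND seq=7000 -> retransmit
Step 6: SEND seq=258 -> fresh

Answer: 5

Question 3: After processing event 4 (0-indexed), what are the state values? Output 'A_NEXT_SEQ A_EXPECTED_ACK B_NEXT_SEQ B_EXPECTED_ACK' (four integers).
After event 0: A_seq=100 A_ack=7000 B_seq=7000 B_ack=100
After event 1: A_seq=100 A_ack=7000 B_seq=7118 B_ack=100
After event 2: A_seq=100 A_ack=7000 B_seq=7166 B_ack=100
After event 3: A_seq=157 A_ack=7000 B_seq=7166 B_ack=157
After event 4: A_seq=258 A_ack=7000 B_seq=7166 B_ack=258

258 7000 7166 258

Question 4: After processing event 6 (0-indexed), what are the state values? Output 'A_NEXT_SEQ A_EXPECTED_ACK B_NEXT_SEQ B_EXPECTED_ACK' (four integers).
After event 0: A_seq=100 A_ack=7000 B_seq=7000 B_ack=100
After event 1: A_seq=100 A_ack=7000 B_seq=7118 B_ack=100
After event 2: A_seq=100 A_ack=7000 B_seq=7166 B_ack=100
After event 3: A_seq=157 A_ack=7000 B_seq=7166 B_ack=157
After event 4: A_seq=258 A_ack=7000 B_seq=7166 B_ack=258
After event 5: A_seq=258 A_ack=7166 B_seq=7166 B_ack=258
After event 6: A_seq=355 A_ack=7166 B_seq=7166 B_ack=355

355 7166 7166 355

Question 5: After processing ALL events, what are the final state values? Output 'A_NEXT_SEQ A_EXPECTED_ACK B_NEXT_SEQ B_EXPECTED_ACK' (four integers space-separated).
Answer: 355 7166 7166 355

Derivation:
After event 0: A_seq=100 A_ack=7000 B_seq=7000 B_ack=100
After event 1: A_seq=100 A_ack=7000 B_seq=7118 B_ack=100
After event 2: A_seq=100 A_ack=7000 B_seq=7166 B_ack=100
After event 3: A_seq=157 A_ack=7000 B_seq=7166 B_ack=157
After event 4: A_seq=258 A_ack=7000 B_seq=7166 B_ack=258
After event 5: A_seq=258 A_ack=7166 B_seq=7166 B_ack=258
After event 6: A_seq=355 A_ack=7166 B_seq=7166 B_ack=355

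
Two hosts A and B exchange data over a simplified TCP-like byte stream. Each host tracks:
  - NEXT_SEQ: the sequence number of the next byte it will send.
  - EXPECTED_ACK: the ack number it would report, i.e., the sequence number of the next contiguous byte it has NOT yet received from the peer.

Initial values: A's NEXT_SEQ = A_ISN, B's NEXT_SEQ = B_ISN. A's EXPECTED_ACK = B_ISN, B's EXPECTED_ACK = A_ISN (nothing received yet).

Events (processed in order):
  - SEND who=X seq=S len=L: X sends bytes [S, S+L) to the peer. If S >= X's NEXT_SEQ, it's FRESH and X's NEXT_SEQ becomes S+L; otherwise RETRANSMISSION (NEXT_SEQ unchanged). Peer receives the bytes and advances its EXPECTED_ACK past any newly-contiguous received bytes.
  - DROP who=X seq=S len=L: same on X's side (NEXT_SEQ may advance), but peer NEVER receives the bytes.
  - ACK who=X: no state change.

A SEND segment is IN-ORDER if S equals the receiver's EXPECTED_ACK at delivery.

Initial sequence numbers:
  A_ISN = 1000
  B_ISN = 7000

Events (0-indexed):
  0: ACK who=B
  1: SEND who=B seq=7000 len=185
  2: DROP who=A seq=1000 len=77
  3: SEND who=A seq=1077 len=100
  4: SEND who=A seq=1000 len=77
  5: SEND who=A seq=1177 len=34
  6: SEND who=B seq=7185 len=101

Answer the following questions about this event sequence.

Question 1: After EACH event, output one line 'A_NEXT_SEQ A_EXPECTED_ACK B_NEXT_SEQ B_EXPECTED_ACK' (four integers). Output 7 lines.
1000 7000 7000 1000
1000 7185 7185 1000
1077 7185 7185 1000
1177 7185 7185 1000
1177 7185 7185 1177
1211 7185 7185 1211
1211 7286 7286 1211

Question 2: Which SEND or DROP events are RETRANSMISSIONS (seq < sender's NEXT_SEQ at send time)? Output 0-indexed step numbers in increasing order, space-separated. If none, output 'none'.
Step 1: SEND seq=7000 -> fresh
Step 2: DROP seq=1000 -> fresh
Step 3: SEND seq=1077 -> fresh
Step 4: SEND seq=1000 -> retransmit
Step 5: SEND seq=1177 -> fresh
Step 6: SEND seq=7185 -> fresh

Answer: 4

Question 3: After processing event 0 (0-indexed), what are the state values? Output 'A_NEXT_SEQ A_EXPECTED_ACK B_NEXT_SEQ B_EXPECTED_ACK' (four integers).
After event 0: A_seq=1000 A_ack=7000 B_seq=7000 B_ack=1000

1000 7000 7000 1000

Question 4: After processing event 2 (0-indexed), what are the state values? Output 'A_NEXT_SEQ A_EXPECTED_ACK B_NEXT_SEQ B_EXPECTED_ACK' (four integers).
After event 0: A_seq=1000 A_ack=7000 B_seq=7000 B_ack=1000
After event 1: A_seq=1000 A_ack=7185 B_seq=7185 B_ack=1000
After event 2: A_seq=1077 A_ack=7185 B_seq=7185 B_ack=1000

1077 7185 7185 1000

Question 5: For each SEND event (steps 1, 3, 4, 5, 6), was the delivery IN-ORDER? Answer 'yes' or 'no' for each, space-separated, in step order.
Answer: yes no yes yes yes

Derivation:
Step 1: SEND seq=7000 -> in-order
Step 3: SEND seq=1077 -> out-of-order
Step 4: SEND seq=1000 -> in-order
Step 5: SEND seq=1177 -> in-order
Step 6: SEND seq=7185 -> in-order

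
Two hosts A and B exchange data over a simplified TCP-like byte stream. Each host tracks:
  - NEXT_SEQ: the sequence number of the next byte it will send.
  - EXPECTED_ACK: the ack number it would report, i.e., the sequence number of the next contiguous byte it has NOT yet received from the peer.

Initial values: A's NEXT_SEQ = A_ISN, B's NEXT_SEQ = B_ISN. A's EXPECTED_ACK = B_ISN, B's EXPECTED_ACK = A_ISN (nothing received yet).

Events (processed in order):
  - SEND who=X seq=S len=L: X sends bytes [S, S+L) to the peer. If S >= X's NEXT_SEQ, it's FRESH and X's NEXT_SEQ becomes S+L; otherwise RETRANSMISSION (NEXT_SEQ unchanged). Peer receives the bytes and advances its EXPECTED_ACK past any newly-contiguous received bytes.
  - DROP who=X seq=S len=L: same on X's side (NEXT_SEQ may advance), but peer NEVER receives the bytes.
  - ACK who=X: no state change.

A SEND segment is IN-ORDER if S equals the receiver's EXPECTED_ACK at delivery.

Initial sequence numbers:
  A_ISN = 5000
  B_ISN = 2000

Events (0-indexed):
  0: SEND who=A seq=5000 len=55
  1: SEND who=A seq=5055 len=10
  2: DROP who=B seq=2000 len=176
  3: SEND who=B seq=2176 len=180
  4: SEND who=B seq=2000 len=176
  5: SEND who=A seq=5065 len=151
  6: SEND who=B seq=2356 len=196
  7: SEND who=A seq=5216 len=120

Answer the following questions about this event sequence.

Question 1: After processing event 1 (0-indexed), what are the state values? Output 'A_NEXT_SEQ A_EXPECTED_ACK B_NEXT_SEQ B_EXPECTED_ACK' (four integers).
After event 0: A_seq=5055 A_ack=2000 B_seq=2000 B_ack=5055
After event 1: A_seq=5065 A_ack=2000 B_seq=2000 B_ack=5065

5065 2000 2000 5065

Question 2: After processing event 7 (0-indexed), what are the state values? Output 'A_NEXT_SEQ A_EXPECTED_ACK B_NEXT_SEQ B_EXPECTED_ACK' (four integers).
After event 0: A_seq=5055 A_ack=2000 B_seq=2000 B_ack=5055
After event 1: A_seq=5065 A_ack=2000 B_seq=2000 B_ack=5065
After event 2: A_seq=5065 A_ack=2000 B_seq=2176 B_ack=5065
After event 3: A_seq=5065 A_ack=2000 B_seq=2356 B_ack=5065
After event 4: A_seq=5065 A_ack=2356 B_seq=2356 B_ack=5065
After event 5: A_seq=5216 A_ack=2356 B_seq=2356 B_ack=5216
After event 6: A_seq=5216 A_ack=2552 B_seq=2552 B_ack=5216
After event 7: A_seq=5336 A_ack=2552 B_seq=2552 B_ack=5336

5336 2552 2552 5336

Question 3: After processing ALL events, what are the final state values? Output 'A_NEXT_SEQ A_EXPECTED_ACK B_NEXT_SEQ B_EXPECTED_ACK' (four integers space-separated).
Answer: 5336 2552 2552 5336

Derivation:
After event 0: A_seq=5055 A_ack=2000 B_seq=2000 B_ack=5055
After event 1: A_seq=5065 A_ack=2000 B_seq=2000 B_ack=5065
After event 2: A_seq=5065 A_ack=2000 B_seq=2176 B_ack=5065
After event 3: A_seq=5065 A_ack=2000 B_seq=2356 B_ack=5065
After event 4: A_seq=5065 A_ack=2356 B_seq=2356 B_ack=5065
After event 5: A_seq=5216 A_ack=2356 B_seq=2356 B_ack=5216
After event 6: A_seq=5216 A_ack=2552 B_seq=2552 B_ack=5216
After event 7: A_seq=5336 A_ack=2552 B_seq=2552 B_ack=5336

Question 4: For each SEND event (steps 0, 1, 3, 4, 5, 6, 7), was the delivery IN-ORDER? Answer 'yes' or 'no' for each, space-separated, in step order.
Step 0: SEND seq=5000 -> in-order
Step 1: SEND seq=5055 -> in-order
Step 3: SEND seq=2176 -> out-of-order
Step 4: SEND seq=2000 -> in-order
Step 5: SEND seq=5065 -> in-order
Step 6: SEND seq=2356 -> in-order
Step 7: SEND seq=5216 -> in-order

Answer: yes yes no yes yes yes yes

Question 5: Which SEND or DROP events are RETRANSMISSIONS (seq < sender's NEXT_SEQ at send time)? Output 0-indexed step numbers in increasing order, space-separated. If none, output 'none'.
Answer: 4

Derivation:
Step 0: SEND seq=5000 -> fresh
Step 1: SEND seq=5055 -> fresh
Step 2: DROP seq=2000 -> fresh
Step 3: SEND seq=2176 -> fresh
Step 4: SEND seq=2000 -> retransmit
Step 5: SEND seq=5065 -> fresh
Step 6: SEND seq=2356 -> fresh
Step 7: SEND seq=5216 -> fresh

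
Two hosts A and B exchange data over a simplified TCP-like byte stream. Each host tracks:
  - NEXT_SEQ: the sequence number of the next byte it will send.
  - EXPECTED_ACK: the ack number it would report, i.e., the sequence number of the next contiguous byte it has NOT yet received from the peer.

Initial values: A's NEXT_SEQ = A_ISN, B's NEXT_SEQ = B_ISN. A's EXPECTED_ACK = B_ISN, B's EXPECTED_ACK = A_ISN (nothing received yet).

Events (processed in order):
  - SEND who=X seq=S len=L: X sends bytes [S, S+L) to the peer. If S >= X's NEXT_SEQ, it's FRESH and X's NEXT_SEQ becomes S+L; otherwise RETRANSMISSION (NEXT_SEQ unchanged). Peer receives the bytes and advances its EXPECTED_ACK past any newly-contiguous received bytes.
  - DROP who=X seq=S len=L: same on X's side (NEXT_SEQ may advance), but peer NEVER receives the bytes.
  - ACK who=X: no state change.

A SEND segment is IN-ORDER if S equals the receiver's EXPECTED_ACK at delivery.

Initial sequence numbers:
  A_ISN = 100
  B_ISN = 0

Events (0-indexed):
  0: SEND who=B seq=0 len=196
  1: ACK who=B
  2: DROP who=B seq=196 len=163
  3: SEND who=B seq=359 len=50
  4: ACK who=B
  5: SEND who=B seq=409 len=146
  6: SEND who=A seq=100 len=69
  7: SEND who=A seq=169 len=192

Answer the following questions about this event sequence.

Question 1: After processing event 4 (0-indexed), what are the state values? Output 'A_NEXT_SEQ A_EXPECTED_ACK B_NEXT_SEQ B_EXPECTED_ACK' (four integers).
After event 0: A_seq=100 A_ack=196 B_seq=196 B_ack=100
After event 1: A_seq=100 A_ack=196 B_seq=196 B_ack=100
After event 2: A_seq=100 A_ack=196 B_seq=359 B_ack=100
After event 3: A_seq=100 A_ack=196 B_seq=409 B_ack=100
After event 4: A_seq=100 A_ack=196 B_seq=409 B_ack=100

100 196 409 100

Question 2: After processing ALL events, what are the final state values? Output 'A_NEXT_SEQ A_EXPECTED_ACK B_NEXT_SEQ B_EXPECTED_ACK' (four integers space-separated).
Answer: 361 196 555 361

Derivation:
After event 0: A_seq=100 A_ack=196 B_seq=196 B_ack=100
After event 1: A_seq=100 A_ack=196 B_seq=196 B_ack=100
After event 2: A_seq=100 A_ack=196 B_seq=359 B_ack=100
After event 3: A_seq=100 A_ack=196 B_seq=409 B_ack=100
After event 4: A_seq=100 A_ack=196 B_seq=409 B_ack=100
After event 5: A_seq=100 A_ack=196 B_seq=555 B_ack=100
After event 6: A_seq=169 A_ack=196 B_seq=555 B_ack=169
After event 7: A_seq=361 A_ack=196 B_seq=555 B_ack=361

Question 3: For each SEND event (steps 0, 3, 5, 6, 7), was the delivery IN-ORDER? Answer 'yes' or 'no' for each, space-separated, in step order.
Answer: yes no no yes yes

Derivation:
Step 0: SEND seq=0 -> in-order
Step 3: SEND seq=359 -> out-of-order
Step 5: SEND seq=409 -> out-of-order
Step 6: SEND seq=100 -> in-order
Step 7: SEND seq=169 -> in-order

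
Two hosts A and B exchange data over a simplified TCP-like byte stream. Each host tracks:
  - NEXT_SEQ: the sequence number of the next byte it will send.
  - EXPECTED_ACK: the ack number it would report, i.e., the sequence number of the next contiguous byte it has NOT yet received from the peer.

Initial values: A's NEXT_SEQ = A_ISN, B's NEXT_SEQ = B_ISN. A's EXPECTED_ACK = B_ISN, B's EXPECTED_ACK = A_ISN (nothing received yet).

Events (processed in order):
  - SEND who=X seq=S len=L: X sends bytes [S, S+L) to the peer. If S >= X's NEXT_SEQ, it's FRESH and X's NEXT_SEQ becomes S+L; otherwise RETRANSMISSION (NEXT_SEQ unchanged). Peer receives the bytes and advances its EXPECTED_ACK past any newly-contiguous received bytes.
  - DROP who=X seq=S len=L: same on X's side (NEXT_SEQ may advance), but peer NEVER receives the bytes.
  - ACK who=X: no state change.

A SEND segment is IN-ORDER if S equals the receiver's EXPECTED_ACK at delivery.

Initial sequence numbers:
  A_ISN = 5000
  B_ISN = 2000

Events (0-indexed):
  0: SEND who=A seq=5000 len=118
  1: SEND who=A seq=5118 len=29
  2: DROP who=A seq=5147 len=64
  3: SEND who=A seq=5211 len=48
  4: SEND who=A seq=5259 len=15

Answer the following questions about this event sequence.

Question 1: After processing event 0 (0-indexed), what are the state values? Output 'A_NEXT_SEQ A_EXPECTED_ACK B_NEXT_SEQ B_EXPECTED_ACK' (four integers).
After event 0: A_seq=5118 A_ack=2000 B_seq=2000 B_ack=5118

5118 2000 2000 5118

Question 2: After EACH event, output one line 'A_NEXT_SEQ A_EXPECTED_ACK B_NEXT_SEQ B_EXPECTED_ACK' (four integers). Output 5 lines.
5118 2000 2000 5118
5147 2000 2000 5147
5211 2000 2000 5147
5259 2000 2000 5147
5274 2000 2000 5147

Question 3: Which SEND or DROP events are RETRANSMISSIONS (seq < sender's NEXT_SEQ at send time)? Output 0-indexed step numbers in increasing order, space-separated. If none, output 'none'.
Step 0: SEND seq=5000 -> fresh
Step 1: SEND seq=5118 -> fresh
Step 2: DROP seq=5147 -> fresh
Step 3: SEND seq=5211 -> fresh
Step 4: SEND seq=5259 -> fresh

Answer: none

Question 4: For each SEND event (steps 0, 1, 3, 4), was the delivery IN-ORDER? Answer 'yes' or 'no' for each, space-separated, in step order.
Step 0: SEND seq=5000 -> in-order
Step 1: SEND seq=5118 -> in-order
Step 3: SEND seq=5211 -> out-of-order
Step 4: SEND seq=5259 -> out-of-order

Answer: yes yes no no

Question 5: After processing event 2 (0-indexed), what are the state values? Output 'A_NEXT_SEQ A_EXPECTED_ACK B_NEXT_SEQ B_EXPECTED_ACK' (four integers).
After event 0: A_seq=5118 A_ack=2000 B_seq=2000 B_ack=5118
After event 1: A_seq=5147 A_ack=2000 B_seq=2000 B_ack=5147
After event 2: A_seq=5211 A_ack=2000 B_seq=2000 B_ack=5147

5211 2000 2000 5147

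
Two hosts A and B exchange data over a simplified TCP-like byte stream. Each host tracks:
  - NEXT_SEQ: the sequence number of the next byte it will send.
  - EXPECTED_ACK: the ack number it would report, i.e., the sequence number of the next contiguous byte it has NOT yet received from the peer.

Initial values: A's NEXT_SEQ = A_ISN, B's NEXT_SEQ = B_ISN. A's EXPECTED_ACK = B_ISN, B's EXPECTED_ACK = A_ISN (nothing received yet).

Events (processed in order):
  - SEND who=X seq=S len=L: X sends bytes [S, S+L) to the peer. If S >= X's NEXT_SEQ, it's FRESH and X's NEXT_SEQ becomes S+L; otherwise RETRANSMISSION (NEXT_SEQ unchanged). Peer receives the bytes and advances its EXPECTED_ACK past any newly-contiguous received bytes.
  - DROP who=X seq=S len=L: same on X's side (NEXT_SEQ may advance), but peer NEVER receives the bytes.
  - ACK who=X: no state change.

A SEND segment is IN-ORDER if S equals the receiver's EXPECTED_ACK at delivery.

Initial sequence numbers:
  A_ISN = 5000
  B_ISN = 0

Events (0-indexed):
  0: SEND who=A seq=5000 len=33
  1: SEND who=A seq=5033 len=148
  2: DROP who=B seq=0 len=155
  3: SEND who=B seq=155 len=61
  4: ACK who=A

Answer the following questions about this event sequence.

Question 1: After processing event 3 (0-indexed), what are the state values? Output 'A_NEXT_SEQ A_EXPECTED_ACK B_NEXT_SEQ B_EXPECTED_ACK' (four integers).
After event 0: A_seq=5033 A_ack=0 B_seq=0 B_ack=5033
After event 1: A_seq=5181 A_ack=0 B_seq=0 B_ack=5181
After event 2: A_seq=5181 A_ack=0 B_seq=155 B_ack=5181
After event 3: A_seq=5181 A_ack=0 B_seq=216 B_ack=5181

5181 0 216 5181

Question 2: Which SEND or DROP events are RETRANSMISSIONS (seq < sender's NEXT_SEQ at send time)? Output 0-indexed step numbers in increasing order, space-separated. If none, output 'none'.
Answer: none

Derivation:
Step 0: SEND seq=5000 -> fresh
Step 1: SEND seq=5033 -> fresh
Step 2: DROP seq=0 -> fresh
Step 3: SEND seq=155 -> fresh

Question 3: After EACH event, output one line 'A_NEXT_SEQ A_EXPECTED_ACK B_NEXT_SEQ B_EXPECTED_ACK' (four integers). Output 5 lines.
5033 0 0 5033
5181 0 0 5181
5181 0 155 5181
5181 0 216 5181
5181 0 216 5181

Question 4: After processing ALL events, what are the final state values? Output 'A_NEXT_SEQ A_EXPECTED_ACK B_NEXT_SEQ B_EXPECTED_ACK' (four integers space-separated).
Answer: 5181 0 216 5181

Derivation:
After event 0: A_seq=5033 A_ack=0 B_seq=0 B_ack=5033
After event 1: A_seq=5181 A_ack=0 B_seq=0 B_ack=5181
After event 2: A_seq=5181 A_ack=0 B_seq=155 B_ack=5181
After event 3: A_seq=5181 A_ack=0 B_seq=216 B_ack=5181
After event 4: A_seq=5181 A_ack=0 B_seq=216 B_ack=5181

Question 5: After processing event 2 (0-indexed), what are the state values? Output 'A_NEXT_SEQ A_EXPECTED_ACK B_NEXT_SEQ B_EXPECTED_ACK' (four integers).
After event 0: A_seq=5033 A_ack=0 B_seq=0 B_ack=5033
After event 1: A_seq=5181 A_ack=0 B_seq=0 B_ack=5181
After event 2: A_seq=5181 A_ack=0 B_seq=155 B_ack=5181

5181 0 155 5181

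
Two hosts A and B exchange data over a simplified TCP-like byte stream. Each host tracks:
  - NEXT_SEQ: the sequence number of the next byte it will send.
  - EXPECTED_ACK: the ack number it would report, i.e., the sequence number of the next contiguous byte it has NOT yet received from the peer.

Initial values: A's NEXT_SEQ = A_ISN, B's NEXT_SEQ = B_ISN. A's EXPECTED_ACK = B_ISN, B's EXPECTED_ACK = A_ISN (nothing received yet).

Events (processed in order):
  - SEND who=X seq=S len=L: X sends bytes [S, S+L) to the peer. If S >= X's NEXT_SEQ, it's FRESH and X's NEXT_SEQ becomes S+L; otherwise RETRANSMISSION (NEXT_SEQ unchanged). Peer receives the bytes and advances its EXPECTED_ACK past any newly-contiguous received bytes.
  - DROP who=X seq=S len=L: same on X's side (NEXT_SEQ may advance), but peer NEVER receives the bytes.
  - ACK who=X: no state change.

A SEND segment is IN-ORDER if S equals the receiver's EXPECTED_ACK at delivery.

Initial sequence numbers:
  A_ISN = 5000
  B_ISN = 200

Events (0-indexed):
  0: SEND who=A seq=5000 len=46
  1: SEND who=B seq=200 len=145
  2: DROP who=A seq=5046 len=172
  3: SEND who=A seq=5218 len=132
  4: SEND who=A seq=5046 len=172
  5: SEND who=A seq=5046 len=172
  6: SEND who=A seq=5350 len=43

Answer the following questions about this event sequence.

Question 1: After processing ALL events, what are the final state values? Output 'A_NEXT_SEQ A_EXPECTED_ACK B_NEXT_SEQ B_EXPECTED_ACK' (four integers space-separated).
Answer: 5393 345 345 5393

Derivation:
After event 0: A_seq=5046 A_ack=200 B_seq=200 B_ack=5046
After event 1: A_seq=5046 A_ack=345 B_seq=345 B_ack=5046
After event 2: A_seq=5218 A_ack=345 B_seq=345 B_ack=5046
After event 3: A_seq=5350 A_ack=345 B_seq=345 B_ack=5046
After event 4: A_seq=5350 A_ack=345 B_seq=345 B_ack=5350
After event 5: A_seq=5350 A_ack=345 B_seq=345 B_ack=5350
After event 6: A_seq=5393 A_ack=345 B_seq=345 B_ack=5393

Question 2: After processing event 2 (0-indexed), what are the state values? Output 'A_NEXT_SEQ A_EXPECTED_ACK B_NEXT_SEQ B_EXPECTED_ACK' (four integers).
After event 0: A_seq=5046 A_ack=200 B_seq=200 B_ack=5046
After event 1: A_seq=5046 A_ack=345 B_seq=345 B_ack=5046
After event 2: A_seq=5218 A_ack=345 B_seq=345 B_ack=5046

5218 345 345 5046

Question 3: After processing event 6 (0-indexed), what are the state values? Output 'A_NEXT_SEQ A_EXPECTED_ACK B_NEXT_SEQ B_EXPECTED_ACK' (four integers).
After event 0: A_seq=5046 A_ack=200 B_seq=200 B_ack=5046
After event 1: A_seq=5046 A_ack=345 B_seq=345 B_ack=5046
After event 2: A_seq=5218 A_ack=345 B_seq=345 B_ack=5046
After event 3: A_seq=5350 A_ack=345 B_seq=345 B_ack=5046
After event 4: A_seq=5350 A_ack=345 B_seq=345 B_ack=5350
After event 5: A_seq=5350 A_ack=345 B_seq=345 B_ack=5350
After event 6: A_seq=5393 A_ack=345 B_seq=345 B_ack=5393

5393 345 345 5393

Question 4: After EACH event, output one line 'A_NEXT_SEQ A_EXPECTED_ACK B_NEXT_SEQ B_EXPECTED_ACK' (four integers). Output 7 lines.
5046 200 200 5046
5046 345 345 5046
5218 345 345 5046
5350 345 345 5046
5350 345 345 5350
5350 345 345 5350
5393 345 345 5393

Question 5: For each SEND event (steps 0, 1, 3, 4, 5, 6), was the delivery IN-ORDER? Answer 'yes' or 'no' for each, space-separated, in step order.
Answer: yes yes no yes no yes

Derivation:
Step 0: SEND seq=5000 -> in-order
Step 1: SEND seq=200 -> in-order
Step 3: SEND seq=5218 -> out-of-order
Step 4: SEND seq=5046 -> in-order
Step 5: SEND seq=5046 -> out-of-order
Step 6: SEND seq=5350 -> in-order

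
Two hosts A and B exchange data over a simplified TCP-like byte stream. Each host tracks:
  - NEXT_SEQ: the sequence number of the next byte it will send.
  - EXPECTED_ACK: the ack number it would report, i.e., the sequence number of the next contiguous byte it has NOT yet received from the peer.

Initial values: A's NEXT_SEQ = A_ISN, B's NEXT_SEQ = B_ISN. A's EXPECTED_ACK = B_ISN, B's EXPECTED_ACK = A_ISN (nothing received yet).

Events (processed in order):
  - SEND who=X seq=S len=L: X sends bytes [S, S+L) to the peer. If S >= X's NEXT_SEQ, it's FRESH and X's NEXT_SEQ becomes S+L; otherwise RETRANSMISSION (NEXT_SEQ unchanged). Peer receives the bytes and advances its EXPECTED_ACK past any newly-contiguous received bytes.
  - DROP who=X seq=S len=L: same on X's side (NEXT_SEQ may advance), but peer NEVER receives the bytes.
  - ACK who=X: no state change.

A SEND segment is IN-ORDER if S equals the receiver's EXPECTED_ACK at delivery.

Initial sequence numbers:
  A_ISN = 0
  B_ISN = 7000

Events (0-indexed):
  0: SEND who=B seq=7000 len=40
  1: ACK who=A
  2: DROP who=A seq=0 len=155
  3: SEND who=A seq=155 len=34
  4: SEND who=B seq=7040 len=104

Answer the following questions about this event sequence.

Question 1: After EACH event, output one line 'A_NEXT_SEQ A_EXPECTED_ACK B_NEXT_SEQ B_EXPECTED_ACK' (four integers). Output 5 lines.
0 7040 7040 0
0 7040 7040 0
155 7040 7040 0
189 7040 7040 0
189 7144 7144 0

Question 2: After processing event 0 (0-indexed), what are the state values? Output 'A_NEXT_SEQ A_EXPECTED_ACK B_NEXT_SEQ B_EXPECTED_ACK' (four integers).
After event 0: A_seq=0 A_ack=7040 B_seq=7040 B_ack=0

0 7040 7040 0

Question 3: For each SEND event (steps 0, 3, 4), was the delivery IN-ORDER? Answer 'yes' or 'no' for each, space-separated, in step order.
Step 0: SEND seq=7000 -> in-order
Step 3: SEND seq=155 -> out-of-order
Step 4: SEND seq=7040 -> in-order

Answer: yes no yes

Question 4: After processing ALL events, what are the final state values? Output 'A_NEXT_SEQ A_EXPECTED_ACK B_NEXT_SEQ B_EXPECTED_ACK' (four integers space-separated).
Answer: 189 7144 7144 0

Derivation:
After event 0: A_seq=0 A_ack=7040 B_seq=7040 B_ack=0
After event 1: A_seq=0 A_ack=7040 B_seq=7040 B_ack=0
After event 2: A_seq=155 A_ack=7040 B_seq=7040 B_ack=0
After event 3: A_seq=189 A_ack=7040 B_seq=7040 B_ack=0
After event 4: A_seq=189 A_ack=7144 B_seq=7144 B_ack=0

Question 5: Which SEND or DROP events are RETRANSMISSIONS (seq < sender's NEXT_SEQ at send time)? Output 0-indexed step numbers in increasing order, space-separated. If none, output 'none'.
Answer: none

Derivation:
Step 0: SEND seq=7000 -> fresh
Step 2: DROP seq=0 -> fresh
Step 3: SEND seq=155 -> fresh
Step 4: SEND seq=7040 -> fresh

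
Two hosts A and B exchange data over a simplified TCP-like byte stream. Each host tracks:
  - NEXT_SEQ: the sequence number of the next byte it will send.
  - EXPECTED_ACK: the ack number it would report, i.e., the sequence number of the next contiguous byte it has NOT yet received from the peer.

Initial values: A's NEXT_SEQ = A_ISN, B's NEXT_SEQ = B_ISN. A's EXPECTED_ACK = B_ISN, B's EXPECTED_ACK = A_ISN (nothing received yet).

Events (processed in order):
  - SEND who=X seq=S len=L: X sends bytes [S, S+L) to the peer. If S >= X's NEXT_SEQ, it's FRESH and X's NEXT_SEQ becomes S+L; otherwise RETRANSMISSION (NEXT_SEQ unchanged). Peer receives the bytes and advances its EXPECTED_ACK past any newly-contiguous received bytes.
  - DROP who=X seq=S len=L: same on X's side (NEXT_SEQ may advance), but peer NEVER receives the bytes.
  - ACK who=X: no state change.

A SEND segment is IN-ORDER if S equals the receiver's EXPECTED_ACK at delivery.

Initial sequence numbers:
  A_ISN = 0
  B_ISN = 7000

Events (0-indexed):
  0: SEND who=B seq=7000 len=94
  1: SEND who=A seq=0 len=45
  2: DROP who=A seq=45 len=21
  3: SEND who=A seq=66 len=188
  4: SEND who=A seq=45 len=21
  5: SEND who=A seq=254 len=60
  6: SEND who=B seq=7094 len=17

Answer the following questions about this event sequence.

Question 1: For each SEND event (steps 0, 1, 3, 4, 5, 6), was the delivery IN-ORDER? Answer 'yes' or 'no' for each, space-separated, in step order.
Answer: yes yes no yes yes yes

Derivation:
Step 0: SEND seq=7000 -> in-order
Step 1: SEND seq=0 -> in-order
Step 3: SEND seq=66 -> out-of-order
Step 4: SEND seq=45 -> in-order
Step 5: SEND seq=254 -> in-order
Step 6: SEND seq=7094 -> in-order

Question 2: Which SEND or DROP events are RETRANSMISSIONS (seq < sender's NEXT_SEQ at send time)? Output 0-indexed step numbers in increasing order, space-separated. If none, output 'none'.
Step 0: SEND seq=7000 -> fresh
Step 1: SEND seq=0 -> fresh
Step 2: DROP seq=45 -> fresh
Step 3: SEND seq=66 -> fresh
Step 4: SEND seq=45 -> retransmit
Step 5: SEND seq=254 -> fresh
Step 6: SEND seq=7094 -> fresh

Answer: 4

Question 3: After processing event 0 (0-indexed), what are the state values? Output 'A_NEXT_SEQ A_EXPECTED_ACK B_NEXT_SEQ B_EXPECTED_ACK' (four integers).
After event 0: A_seq=0 A_ack=7094 B_seq=7094 B_ack=0

0 7094 7094 0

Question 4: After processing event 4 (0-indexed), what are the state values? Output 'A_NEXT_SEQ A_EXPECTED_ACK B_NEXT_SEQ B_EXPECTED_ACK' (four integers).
After event 0: A_seq=0 A_ack=7094 B_seq=7094 B_ack=0
After event 1: A_seq=45 A_ack=7094 B_seq=7094 B_ack=45
After event 2: A_seq=66 A_ack=7094 B_seq=7094 B_ack=45
After event 3: A_seq=254 A_ack=7094 B_seq=7094 B_ack=45
After event 4: A_seq=254 A_ack=7094 B_seq=7094 B_ack=254

254 7094 7094 254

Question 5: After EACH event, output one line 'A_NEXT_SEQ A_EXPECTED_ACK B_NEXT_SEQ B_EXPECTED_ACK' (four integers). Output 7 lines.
0 7094 7094 0
45 7094 7094 45
66 7094 7094 45
254 7094 7094 45
254 7094 7094 254
314 7094 7094 314
314 7111 7111 314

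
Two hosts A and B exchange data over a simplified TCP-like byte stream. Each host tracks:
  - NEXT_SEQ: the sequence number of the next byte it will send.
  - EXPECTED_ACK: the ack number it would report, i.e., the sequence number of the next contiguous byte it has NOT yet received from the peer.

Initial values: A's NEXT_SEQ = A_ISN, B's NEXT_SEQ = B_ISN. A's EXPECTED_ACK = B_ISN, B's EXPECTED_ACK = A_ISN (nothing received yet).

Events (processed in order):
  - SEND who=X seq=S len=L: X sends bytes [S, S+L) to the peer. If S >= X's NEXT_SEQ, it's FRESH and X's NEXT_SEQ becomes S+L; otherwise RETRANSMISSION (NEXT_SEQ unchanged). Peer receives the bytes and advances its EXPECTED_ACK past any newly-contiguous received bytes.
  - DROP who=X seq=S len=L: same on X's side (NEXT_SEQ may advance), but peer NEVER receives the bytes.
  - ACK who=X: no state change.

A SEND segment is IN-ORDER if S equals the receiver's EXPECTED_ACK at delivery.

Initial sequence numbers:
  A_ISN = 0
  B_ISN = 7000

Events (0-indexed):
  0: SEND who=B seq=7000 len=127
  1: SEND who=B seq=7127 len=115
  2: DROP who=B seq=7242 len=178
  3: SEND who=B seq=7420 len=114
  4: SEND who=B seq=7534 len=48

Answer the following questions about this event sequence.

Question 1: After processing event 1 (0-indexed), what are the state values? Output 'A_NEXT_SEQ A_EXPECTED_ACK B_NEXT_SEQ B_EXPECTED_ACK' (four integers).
After event 0: A_seq=0 A_ack=7127 B_seq=7127 B_ack=0
After event 1: A_seq=0 A_ack=7242 B_seq=7242 B_ack=0

0 7242 7242 0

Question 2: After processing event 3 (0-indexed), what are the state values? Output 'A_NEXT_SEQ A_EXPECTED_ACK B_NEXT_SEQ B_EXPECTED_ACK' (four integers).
After event 0: A_seq=0 A_ack=7127 B_seq=7127 B_ack=0
After event 1: A_seq=0 A_ack=7242 B_seq=7242 B_ack=0
After event 2: A_seq=0 A_ack=7242 B_seq=7420 B_ack=0
After event 3: A_seq=0 A_ack=7242 B_seq=7534 B_ack=0

0 7242 7534 0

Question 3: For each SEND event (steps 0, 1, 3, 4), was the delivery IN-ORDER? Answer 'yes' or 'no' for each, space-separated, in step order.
Answer: yes yes no no

Derivation:
Step 0: SEND seq=7000 -> in-order
Step 1: SEND seq=7127 -> in-order
Step 3: SEND seq=7420 -> out-of-order
Step 4: SEND seq=7534 -> out-of-order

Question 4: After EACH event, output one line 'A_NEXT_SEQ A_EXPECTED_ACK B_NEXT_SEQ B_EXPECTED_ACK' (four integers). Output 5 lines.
0 7127 7127 0
0 7242 7242 0
0 7242 7420 0
0 7242 7534 0
0 7242 7582 0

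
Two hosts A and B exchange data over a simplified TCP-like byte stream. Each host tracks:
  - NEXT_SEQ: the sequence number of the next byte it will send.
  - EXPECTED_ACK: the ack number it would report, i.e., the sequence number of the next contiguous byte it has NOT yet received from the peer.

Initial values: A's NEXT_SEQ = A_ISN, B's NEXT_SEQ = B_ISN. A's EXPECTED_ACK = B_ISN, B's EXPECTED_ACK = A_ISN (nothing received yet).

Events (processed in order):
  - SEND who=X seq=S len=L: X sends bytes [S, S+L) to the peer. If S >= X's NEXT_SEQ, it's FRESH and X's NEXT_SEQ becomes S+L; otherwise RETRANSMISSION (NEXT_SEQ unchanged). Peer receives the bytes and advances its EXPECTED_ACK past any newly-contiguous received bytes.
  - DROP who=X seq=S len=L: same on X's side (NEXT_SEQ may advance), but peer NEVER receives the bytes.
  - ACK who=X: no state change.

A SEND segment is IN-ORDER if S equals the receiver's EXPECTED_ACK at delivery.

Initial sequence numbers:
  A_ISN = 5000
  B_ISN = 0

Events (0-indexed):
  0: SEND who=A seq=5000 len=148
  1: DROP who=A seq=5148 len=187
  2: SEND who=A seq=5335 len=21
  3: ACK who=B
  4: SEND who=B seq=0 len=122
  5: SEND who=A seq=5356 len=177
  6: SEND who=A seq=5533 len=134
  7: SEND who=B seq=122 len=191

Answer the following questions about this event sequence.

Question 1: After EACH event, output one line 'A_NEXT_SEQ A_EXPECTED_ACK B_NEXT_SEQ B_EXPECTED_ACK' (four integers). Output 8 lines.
5148 0 0 5148
5335 0 0 5148
5356 0 0 5148
5356 0 0 5148
5356 122 122 5148
5533 122 122 5148
5667 122 122 5148
5667 313 313 5148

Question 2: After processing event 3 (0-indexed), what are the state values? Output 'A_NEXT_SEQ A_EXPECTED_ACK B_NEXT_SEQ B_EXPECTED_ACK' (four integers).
After event 0: A_seq=5148 A_ack=0 B_seq=0 B_ack=5148
After event 1: A_seq=5335 A_ack=0 B_seq=0 B_ack=5148
After event 2: A_seq=5356 A_ack=0 B_seq=0 B_ack=5148
After event 3: A_seq=5356 A_ack=0 B_seq=0 B_ack=5148

5356 0 0 5148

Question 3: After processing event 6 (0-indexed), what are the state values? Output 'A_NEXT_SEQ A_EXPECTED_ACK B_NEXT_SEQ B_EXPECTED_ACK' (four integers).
After event 0: A_seq=5148 A_ack=0 B_seq=0 B_ack=5148
After event 1: A_seq=5335 A_ack=0 B_seq=0 B_ack=5148
After event 2: A_seq=5356 A_ack=0 B_seq=0 B_ack=5148
After event 3: A_seq=5356 A_ack=0 B_seq=0 B_ack=5148
After event 4: A_seq=5356 A_ack=122 B_seq=122 B_ack=5148
After event 5: A_seq=5533 A_ack=122 B_seq=122 B_ack=5148
After event 6: A_seq=5667 A_ack=122 B_seq=122 B_ack=5148

5667 122 122 5148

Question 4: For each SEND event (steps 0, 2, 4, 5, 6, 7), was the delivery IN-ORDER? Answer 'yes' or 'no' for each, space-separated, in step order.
Step 0: SEND seq=5000 -> in-order
Step 2: SEND seq=5335 -> out-of-order
Step 4: SEND seq=0 -> in-order
Step 5: SEND seq=5356 -> out-of-order
Step 6: SEND seq=5533 -> out-of-order
Step 7: SEND seq=122 -> in-order

Answer: yes no yes no no yes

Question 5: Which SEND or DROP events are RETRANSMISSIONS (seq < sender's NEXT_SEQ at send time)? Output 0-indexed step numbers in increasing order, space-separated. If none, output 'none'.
Step 0: SEND seq=5000 -> fresh
Step 1: DROP seq=5148 -> fresh
Step 2: SEND seq=5335 -> fresh
Step 4: SEND seq=0 -> fresh
Step 5: SEND seq=5356 -> fresh
Step 6: SEND seq=5533 -> fresh
Step 7: SEND seq=122 -> fresh

Answer: none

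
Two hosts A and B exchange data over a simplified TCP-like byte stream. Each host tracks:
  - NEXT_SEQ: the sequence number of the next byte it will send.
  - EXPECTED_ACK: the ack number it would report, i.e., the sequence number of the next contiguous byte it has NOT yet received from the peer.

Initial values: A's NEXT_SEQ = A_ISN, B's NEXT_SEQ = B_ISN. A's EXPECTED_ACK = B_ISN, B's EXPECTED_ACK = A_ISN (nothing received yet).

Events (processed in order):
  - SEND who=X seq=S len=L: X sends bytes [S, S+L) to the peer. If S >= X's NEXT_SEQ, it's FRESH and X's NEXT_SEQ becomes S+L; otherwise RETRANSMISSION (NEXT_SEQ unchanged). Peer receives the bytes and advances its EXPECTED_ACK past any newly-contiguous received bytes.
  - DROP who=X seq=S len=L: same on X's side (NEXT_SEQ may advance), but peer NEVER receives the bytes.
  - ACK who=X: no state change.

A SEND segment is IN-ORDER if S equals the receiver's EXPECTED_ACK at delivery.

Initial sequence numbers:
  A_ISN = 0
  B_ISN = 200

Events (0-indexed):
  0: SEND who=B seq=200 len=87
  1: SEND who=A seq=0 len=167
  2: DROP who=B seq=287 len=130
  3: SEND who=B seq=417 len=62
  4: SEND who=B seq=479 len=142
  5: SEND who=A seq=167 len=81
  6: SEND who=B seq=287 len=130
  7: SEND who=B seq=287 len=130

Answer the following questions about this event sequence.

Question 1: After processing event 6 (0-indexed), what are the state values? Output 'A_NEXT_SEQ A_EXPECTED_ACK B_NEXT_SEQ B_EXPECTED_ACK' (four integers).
After event 0: A_seq=0 A_ack=287 B_seq=287 B_ack=0
After event 1: A_seq=167 A_ack=287 B_seq=287 B_ack=167
After event 2: A_seq=167 A_ack=287 B_seq=417 B_ack=167
After event 3: A_seq=167 A_ack=287 B_seq=479 B_ack=167
After event 4: A_seq=167 A_ack=287 B_seq=621 B_ack=167
After event 5: A_seq=248 A_ack=287 B_seq=621 B_ack=248
After event 6: A_seq=248 A_ack=621 B_seq=621 B_ack=248

248 621 621 248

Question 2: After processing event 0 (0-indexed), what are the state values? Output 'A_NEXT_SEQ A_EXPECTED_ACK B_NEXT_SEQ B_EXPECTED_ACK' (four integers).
After event 0: A_seq=0 A_ack=287 B_seq=287 B_ack=0

0 287 287 0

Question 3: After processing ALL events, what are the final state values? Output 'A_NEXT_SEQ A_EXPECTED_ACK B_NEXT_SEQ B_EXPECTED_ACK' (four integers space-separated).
Answer: 248 621 621 248

Derivation:
After event 0: A_seq=0 A_ack=287 B_seq=287 B_ack=0
After event 1: A_seq=167 A_ack=287 B_seq=287 B_ack=167
After event 2: A_seq=167 A_ack=287 B_seq=417 B_ack=167
After event 3: A_seq=167 A_ack=287 B_seq=479 B_ack=167
After event 4: A_seq=167 A_ack=287 B_seq=621 B_ack=167
After event 5: A_seq=248 A_ack=287 B_seq=621 B_ack=248
After event 6: A_seq=248 A_ack=621 B_seq=621 B_ack=248
After event 7: A_seq=248 A_ack=621 B_seq=621 B_ack=248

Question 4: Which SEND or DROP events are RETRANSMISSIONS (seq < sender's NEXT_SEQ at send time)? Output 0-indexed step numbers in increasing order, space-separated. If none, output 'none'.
Step 0: SEND seq=200 -> fresh
Step 1: SEND seq=0 -> fresh
Step 2: DROP seq=287 -> fresh
Step 3: SEND seq=417 -> fresh
Step 4: SEND seq=479 -> fresh
Step 5: SEND seq=167 -> fresh
Step 6: SEND seq=287 -> retransmit
Step 7: SEND seq=287 -> retransmit

Answer: 6 7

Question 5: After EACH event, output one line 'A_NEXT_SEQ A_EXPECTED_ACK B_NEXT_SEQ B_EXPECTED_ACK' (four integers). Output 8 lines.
0 287 287 0
167 287 287 167
167 287 417 167
167 287 479 167
167 287 621 167
248 287 621 248
248 621 621 248
248 621 621 248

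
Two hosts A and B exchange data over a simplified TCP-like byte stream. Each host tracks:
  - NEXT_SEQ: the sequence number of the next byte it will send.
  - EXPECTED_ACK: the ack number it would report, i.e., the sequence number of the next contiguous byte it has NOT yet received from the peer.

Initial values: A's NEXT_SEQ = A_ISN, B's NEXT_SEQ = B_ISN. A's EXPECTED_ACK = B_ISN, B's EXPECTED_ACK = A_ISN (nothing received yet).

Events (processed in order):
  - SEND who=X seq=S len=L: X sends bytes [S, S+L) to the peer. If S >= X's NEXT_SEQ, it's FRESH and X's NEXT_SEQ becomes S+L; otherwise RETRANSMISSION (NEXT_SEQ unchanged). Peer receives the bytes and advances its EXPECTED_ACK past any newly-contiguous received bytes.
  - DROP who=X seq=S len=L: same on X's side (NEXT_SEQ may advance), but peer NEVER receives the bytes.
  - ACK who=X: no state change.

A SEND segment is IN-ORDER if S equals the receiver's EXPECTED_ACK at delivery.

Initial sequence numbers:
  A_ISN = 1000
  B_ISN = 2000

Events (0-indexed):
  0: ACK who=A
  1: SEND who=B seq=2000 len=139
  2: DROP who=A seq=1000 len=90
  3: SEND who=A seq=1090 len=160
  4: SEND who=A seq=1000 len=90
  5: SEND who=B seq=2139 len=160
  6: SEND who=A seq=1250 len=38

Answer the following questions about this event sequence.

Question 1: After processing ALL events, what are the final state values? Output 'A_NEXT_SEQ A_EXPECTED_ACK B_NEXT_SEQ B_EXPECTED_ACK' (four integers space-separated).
Answer: 1288 2299 2299 1288

Derivation:
After event 0: A_seq=1000 A_ack=2000 B_seq=2000 B_ack=1000
After event 1: A_seq=1000 A_ack=2139 B_seq=2139 B_ack=1000
After event 2: A_seq=1090 A_ack=2139 B_seq=2139 B_ack=1000
After event 3: A_seq=1250 A_ack=2139 B_seq=2139 B_ack=1000
After event 4: A_seq=1250 A_ack=2139 B_seq=2139 B_ack=1250
After event 5: A_seq=1250 A_ack=2299 B_seq=2299 B_ack=1250
After event 6: A_seq=1288 A_ack=2299 B_seq=2299 B_ack=1288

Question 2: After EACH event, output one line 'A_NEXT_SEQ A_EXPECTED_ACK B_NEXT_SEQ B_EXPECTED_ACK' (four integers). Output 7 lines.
1000 2000 2000 1000
1000 2139 2139 1000
1090 2139 2139 1000
1250 2139 2139 1000
1250 2139 2139 1250
1250 2299 2299 1250
1288 2299 2299 1288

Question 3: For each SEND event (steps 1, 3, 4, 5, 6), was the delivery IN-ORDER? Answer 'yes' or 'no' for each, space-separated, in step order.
Step 1: SEND seq=2000 -> in-order
Step 3: SEND seq=1090 -> out-of-order
Step 4: SEND seq=1000 -> in-order
Step 5: SEND seq=2139 -> in-order
Step 6: SEND seq=1250 -> in-order

Answer: yes no yes yes yes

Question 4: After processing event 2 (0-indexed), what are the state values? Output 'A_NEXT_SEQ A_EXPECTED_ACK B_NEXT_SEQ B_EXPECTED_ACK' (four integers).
After event 0: A_seq=1000 A_ack=2000 B_seq=2000 B_ack=1000
After event 1: A_seq=1000 A_ack=2139 B_seq=2139 B_ack=1000
After event 2: A_seq=1090 A_ack=2139 B_seq=2139 B_ack=1000

1090 2139 2139 1000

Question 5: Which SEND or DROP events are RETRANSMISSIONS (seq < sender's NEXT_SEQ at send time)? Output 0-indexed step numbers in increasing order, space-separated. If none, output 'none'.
Answer: 4

Derivation:
Step 1: SEND seq=2000 -> fresh
Step 2: DROP seq=1000 -> fresh
Step 3: SEND seq=1090 -> fresh
Step 4: SEND seq=1000 -> retransmit
Step 5: SEND seq=2139 -> fresh
Step 6: SEND seq=1250 -> fresh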